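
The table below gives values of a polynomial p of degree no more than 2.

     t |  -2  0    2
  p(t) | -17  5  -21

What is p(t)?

p(t) = -6t^2 - t + 5

Write p(t) = at^2 + bt + c. Substituting each data point gives a linear system:
  4a - 2b + c = -17
  c = 5
  4a + 2b + c = -21
Solving the system yields a = -6, b = -1, c = 5.
So p(t) = -6t^2 - t + 5.
Check: p(0) = 5. ✓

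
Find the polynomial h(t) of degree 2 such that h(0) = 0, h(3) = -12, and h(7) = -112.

Using the Lagrange interpolation formula with nodes 0, 3, 7:
  L_0(t) = (t - 3)(t - 7) / 21
  L_1(t) = t(t - 7) / -12
  L_2(t) = t(t - 3) / 28
Then h(t) = 0·L_0(t) - 12·L_1(t) - 112·L_2(t).
Expanding and collecting terms gives h(t) = -3t^2 + 5t.
Check: h(3) = -12. ✓

h(t) = -3t^2 + 5t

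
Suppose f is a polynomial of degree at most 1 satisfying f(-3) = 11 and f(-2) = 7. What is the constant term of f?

-1

Write f(t) = at + b. Substituting each data point gives a linear system:
  -3a + b = 11
  -2a + b = 7
Solving the system yields a = -4, b = -1.
So f(t) = -4t - 1.
The constant term is -1.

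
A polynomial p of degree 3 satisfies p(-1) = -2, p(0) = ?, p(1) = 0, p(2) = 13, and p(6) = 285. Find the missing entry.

-3

The 4 known points determine the degree-3 polynomial uniquely.
Write p(x) = ax^3 + bx^2 + cx + d. Substituting each data point gives a linear system:
  -a + b - c + d = -2
  a + b + c + d = 0
  8a + 4b + 2c + d = 13
  216a + 36b + 6c + d = 285
Solving the system yields a = 1, b = 2, c = 0, d = -3.
So p(x) = x^3 + 2x^2 - 3.
Then p(0) = -3.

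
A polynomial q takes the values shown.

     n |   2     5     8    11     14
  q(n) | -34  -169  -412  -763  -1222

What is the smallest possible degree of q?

Forward differences of the values at n = 2, 5, 8, 11, 14:
  q  : -34  -169  -412  -763  -1222
  Δ  : -135  -243  -351  -459
  Δ^2: -108  -108  -108
  Δ^3: 0  0
  Δ^4: 0
The second differences are constant (-108) and nonzero, while all higher differences vanish, so the minimal degree is 2.

2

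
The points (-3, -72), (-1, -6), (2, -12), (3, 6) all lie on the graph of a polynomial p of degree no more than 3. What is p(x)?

p(x) = 2x^3 - 3x^2 - 5x - 6

Write p(x) = ax^3 + bx^2 + cx + d. Substituting each data point gives a linear system:
  -27a + 9b - 3c + d = -72
  -a + b - c + d = -6
  8a + 4b + 2c + d = -12
  27a + 9b + 3c + d = 6
Solving the system yields a = 2, b = -3, c = -5, d = -6.
So p(x) = 2x^3 - 3x^2 - 5x - 6.
Check: p(-3) = -72. ✓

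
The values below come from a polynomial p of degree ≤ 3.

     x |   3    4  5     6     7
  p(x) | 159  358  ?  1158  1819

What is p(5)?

The 4 known points determine the degree-3 polynomial uniquely.
Write p(x) = ax^3 + bx^2 + cx + d. Substituting each data point gives a linear system:
  27a + 9b + 3c + d = 159
  64a + 16b + 4c + d = 358
  216a + 36b + 6c + d = 1158
  343a + 49b + 7c + d = 1819
Solving the system yields a = 5, b = 2, c = 0, d = 6.
So p(x) = 5x^3 + 2x^2 + 6.
Then p(5) = 681.

681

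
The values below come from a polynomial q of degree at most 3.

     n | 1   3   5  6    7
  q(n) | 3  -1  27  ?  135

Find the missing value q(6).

68

The 4 known points determine the degree-3 polynomial uniquely.
Write q(n) = an^3 + bn^2 + cn + d. Substituting each data point gives a linear system:
  a + b + c + d = 3
  27a + 9b + 3c + d = -1
  125a + 25b + 5c + d = 27
  343a + 49b + 7c + d = 135
Solving the system yields a = 1, b = -5, c = 5, d = 2.
So q(n) = n³ - 5n² + 5n + 2.
Then q(6) = 68.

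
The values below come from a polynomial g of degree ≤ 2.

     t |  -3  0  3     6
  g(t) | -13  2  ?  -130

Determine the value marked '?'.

On equispaced nodes a degree-2 polynomial has vanishing third forward difference, so
  - g(-3) + 3·g(0) - 3·g(3) + g(6) = 0.
Substituting the known values and solving for g(3):
  -3·g(3) = 111
  g(3) = -37.

-37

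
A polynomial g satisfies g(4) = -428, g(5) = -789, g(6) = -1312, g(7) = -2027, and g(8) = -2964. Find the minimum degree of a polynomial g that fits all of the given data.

3

Forward differences of the values at x = 4, 5, 6, 7, 8:
  g  : -428  -789  -1312  -2027  -2964
  Δ  : -361  -523  -715  -937
  Δ^2: -162  -192  -222
  Δ^3: -30  -30
  Δ^4: 0
The third differences are constant (-30) and nonzero, while all higher differences vanish, so the minimal degree is 3.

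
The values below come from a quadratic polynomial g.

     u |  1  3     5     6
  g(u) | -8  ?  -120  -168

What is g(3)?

-48

The 3 known points determine the degree-2 polynomial uniquely.
Write g(u) = au^2 + bu + c. Substituting each data point gives a linear system:
  a + b + c = -8
  25a + 5b + c = -120
  36a + 6b + c = -168
Solving the system yields a = -4, b = -4, c = 0.
So g(u) = -4u^2 - 4u.
Then g(3) = -48.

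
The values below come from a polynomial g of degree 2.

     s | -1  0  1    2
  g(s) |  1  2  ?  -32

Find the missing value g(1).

-9

On equispaced nodes a degree-2 polynomial has vanishing third forward difference, so
  - g(-1) + 3·g(0) - 3·g(1) + g(2) = 0.
Substituting the known values and solving for g(1):
  -3·g(1) = 27
  g(1) = -9.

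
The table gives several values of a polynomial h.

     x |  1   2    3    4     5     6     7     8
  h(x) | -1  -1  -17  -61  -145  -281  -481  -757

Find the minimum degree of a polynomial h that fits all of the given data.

3

Forward differences of the values at x = 1, 2, 3, 4, 5, 6, 7, 8:
  h  : -1  -1  -17  -61  -145  -281  -481  -757
  Δ  : 0  -16  -44  -84  -136  -200  -276
  Δ^2: -16  -28  -40  -52  -64  -76
  Δ^3: -12  -12  -12  -12  -12
  Δ^4: 0  0  0  0
  Δ^5: 0  0  0
  Δ^6: 0  0
  Δ^7: 0
The third differences are constant (-12) and nonzero, while all higher differences vanish, so the minimal degree is 3.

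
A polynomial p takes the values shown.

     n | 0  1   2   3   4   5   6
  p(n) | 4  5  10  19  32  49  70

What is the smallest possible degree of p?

Forward differences of the values at n = 0, 1, 2, 3, 4, 5, 6:
  p  : 4  5  10  19  32  49  70
  Δ  : 1  5  9  13  17  21
  Δ^2: 4  4  4  4  4
  Δ^3: 0  0  0  0
  Δ^4: 0  0  0
  Δ^5: 0  0
  Δ^6: 0
The second differences are constant (4) and nonzero, while all higher differences vanish, so the minimal degree is 2.

2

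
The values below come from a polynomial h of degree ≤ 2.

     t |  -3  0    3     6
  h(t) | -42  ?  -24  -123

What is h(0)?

The 3 known points determine the degree-2 polynomial uniquely.
Write h(t) = at^2 + bt + c. Substituting each data point gives a linear system:
  9a - 3b + c = -42
  9a + 3b + c = -24
  36a + 6b + c = -123
Solving the system yields a = -4, b = 3, c = 3.
So h(t) = -4t^2 + 3t + 3.
Then h(0) = 3.

3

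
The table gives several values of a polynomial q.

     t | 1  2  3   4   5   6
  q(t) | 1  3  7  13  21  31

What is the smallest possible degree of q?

2

Forward differences of the values at t = 1, 2, 3, 4, 5, 6:
  q  : 1  3  7  13  21  31
  Δ  : 2  4  6  8  10
  Δ^2: 2  2  2  2
  Δ^3: 0  0  0
  Δ^4: 0  0
  Δ^5: 0
The second differences are constant (2) and nonzero, while all higher differences vanish, so the minimal degree is 2.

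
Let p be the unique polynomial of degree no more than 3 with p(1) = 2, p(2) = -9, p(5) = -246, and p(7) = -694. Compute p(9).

Using the Lagrange interpolation formula with nodes 1, 2, 5, 7:
  L_0(t) = (t - 2)(t - 5)(t - 7) / -24
  L_1(t) = (t - 1)(t - 5)(t - 7) / 15
  L_2(t) = (t - 1)(t - 2)(t - 7) / -24
  L_3(t) = (t - 1)(t - 2)(t - 5) / 60
Then p(t) = 2·L_0(t) - 9·L_1(t) - 246·L_2(t) - 694·L_3(t).
Expanding and collecting terms gives p(t) = -2t^3 - t^2 + 6t - 1.
Evaluating at t = 9: p(9) = -1486.

-1486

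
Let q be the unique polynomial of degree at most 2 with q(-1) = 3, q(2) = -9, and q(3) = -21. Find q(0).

3

Using the Lagrange interpolation formula with nodes -1, 2, 3:
  L_0(x) = (x - 2)(x - 3) / 12
  L_1(x) = (x + 1)(x - 3) / -3
  L_2(x) = (x + 1)(x - 2) / 4
Then q(x) = 3·L_0(x) - 9·L_1(x) - 21·L_2(x).
Expanding and collecting terms gives q(x) = -2x^2 - 2x + 3.
Evaluating at x = 0: q(0) = 3.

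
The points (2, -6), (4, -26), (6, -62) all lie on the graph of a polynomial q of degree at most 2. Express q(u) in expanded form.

q(u) = -2u^2 + 2u - 2

Write q(u) = au^2 + bu + c. Substituting each data point gives a linear system:
  4a + 2b + c = -6
  16a + 4b + c = -26
  36a + 6b + c = -62
Solving the system yields a = -2, b = 2, c = -2.
So q(u) = -2u² + 2u - 2.
Check: q(2) = -6. ✓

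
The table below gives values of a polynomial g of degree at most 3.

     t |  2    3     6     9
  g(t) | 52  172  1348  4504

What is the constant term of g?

4

Write g(t) = at^3 + bt^2 + ct + d. Substituting each data point gives a linear system:
  8a + 4b + 2c + d = 52
  27a + 9b + 3c + d = 172
  216a + 36b + 6c + d = 1348
  729a + 81b + 9c + d = 4504
Solving the system yields a = 6, b = 2, c = -4, d = 4.
So g(t) = 6t^3 + 2t^2 - 4t + 4.
The constant term is 4.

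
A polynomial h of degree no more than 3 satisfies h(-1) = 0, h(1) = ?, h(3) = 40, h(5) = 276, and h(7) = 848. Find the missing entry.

-4

The 4 known points determine the degree-3 polynomial uniquely.
Write h(t) = at^3 + bt^2 + ct + d. Substituting each data point gives a linear system:
  -a + b - c + d = 0
  27a + 9b + 3c + d = 40
  125a + 25b + 5c + d = 276
  343a + 49b + 7c + d = 848
Solving the system yields a = 3, b = -3, c = -5, d = 1.
So h(t) = 3t^3 - 3t^2 - 5t + 1.
Then h(1) = -4.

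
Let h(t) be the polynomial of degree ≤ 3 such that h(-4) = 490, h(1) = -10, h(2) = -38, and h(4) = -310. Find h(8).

Write h(t) = at^3 + bt^2 + ct + d. Substituting each data point gives a linear system:
  -64a + 16b - 4c + d = 490
  a + b + c + d = -10
  8a + 4b + 2c + d = -38
  64a + 16b + 4c + d = -310
Solving the system yields a = -6, b = 6, c = -4, d = -6.
So h(t) = -6t³ + 6t² - 4t - 6.
Then h(8) = -2726.

-2726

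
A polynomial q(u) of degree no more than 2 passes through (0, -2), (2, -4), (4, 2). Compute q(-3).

Using the Lagrange interpolation formula with nodes 0, 2, 4:
  L_0(u) = (u - 2)(u - 4) / 8
  L_1(u) = u(u - 4) / -4
  L_2(u) = u(u - 2) / 8
Then q(u) = -2·L_0(u) - 4·L_1(u) + 2·L_2(u).
Expanding and collecting terms gives q(u) = u² - 3u - 2.
Evaluating at u = -3: q(-3) = 16.

16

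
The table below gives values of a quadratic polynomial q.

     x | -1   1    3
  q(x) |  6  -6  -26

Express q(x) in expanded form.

Write q(x) = ax^2 + bx + c. Substituting each data point gives a linear system:
  a - b + c = 6
  a + b + c = -6
  9a + 3b + c = -26
Solving the system yields a = -1, b = -6, c = 1.
So q(x) = -x² - 6x + 1.
Check: q(-1) = 6. ✓

q(x) = -x^2 - 6x + 1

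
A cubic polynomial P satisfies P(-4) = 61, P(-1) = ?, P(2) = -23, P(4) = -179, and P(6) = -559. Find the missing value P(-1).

1

The 4 known points determine the degree-3 polynomial uniquely.
Write P(x) = ax^3 + bx^2 + cx + d. Substituting each data point gives a linear system:
  -64a + 16b - 4c + d = 61
  8a + 4b + 2c + d = -23
  64a + 16b + 4c + d = -179
  216a + 36b + 6c + d = -559
Solving the system yields a = -2, b = -4, c = 2, d = 5.
So P(x) = -2x^3 - 4x^2 + 2x + 5.
Then P(-1) = 1.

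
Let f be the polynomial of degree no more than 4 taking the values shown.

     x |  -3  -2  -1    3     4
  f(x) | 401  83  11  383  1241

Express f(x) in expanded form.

f(x) = 5x^4 - 2x^2 - 3x + 5

Write f(x) = ax^4 + bx^3 + cx^2 + dx + e. Substituting each data point gives a linear system:
  81a - 27b + 9c - 3d + e = 401
  16a - 8b + 4c - 2d + e = 83
  a - b + c - d + e = 11
  81a + 27b + 9c + 3d + e = 383
  256a + 64b + 16c + 4d + e = 1241
Solving the system yields a = 5, b = 0, c = -2, d = -3, e = 5.
So f(x) = 5x^4 - 2x^2 - 3x + 5.
Check: f(-2) = 83. ✓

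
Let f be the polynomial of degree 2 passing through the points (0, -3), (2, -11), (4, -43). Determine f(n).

Using the Lagrange interpolation formula with nodes 0, 2, 4:
  L_0(n) = (n - 2)(n - 4) / 8
  L_1(n) = n(n - 4) / -4
  L_2(n) = n(n - 2) / 8
Then f(n) = -3·L_0(n) - 11·L_1(n) - 43·L_2(n).
Expanding and collecting terms gives f(n) = -3n^2 + 2n - 3.
Check: f(4) = -43. ✓

f(n) = -3n^2 + 2n - 3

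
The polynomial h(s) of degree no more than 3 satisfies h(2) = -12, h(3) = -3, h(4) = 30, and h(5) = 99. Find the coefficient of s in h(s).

Write h(s) = as^3 + bs^2 + cs + d. Substituting each data point gives a linear system:
  8a + 4b + 2c + d = -12
  27a + 9b + 3c + d = -3
  64a + 16b + 4c + d = 30
  125a + 25b + 5c + d = 99
Solving the system yields a = 2, b = -6, c = 1, d = -6.
So h(s) = 2s³ - 6s² + s - 6.
The coefficient of s is 1.

1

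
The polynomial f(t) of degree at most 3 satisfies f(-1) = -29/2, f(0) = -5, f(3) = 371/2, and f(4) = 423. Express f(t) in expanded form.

Using the Lagrange interpolation formula with nodes -1, 0, 3, 4:
  L_0(t) = t(t - 3)(t - 4) / -20
  L_1(t) = (t + 1)(t - 3)(t - 4) / 12
  L_2(t) = (t + 1)t(t - 4) / -12
  L_3(t) = (t + 1)t(t - 3) / 20
Then f(t) = -29/2·L_0(t) - 5·L_1(t) + 371/2·L_2(t) + 423·L_3(t).
Expanding and collecting terms gives f(t) = 6t³ + (3/2)t² + 5t - 5.
Check: f(3) = 371/2. ✓

f(t) = 6t^3 + (3/2)t^2 + 5t - 5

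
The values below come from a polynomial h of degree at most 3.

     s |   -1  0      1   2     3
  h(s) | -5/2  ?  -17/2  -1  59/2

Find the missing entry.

-5

On equispaced nodes a degree-3 polynomial has vanishing fourth forward difference, so
  h(-1) - 4·h(0) + 6·h(1) - 4·h(2) + h(3) = 0.
Substituting the known values and solving for h(0):
  -4·h(0) = 20
  h(0) = -5.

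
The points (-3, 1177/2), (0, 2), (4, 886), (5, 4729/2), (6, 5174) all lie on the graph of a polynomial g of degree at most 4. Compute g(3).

469/2

Write g(s) = as^4 + bs^3 + cs^2 + ds + e. Substituting each data point gives a linear system:
  81a - 27b + 9c - 3d + e = 1177/2
  e = 2
  256a + 64b + 16c + 4d + e = 886
  625a + 125b + 25c + 5d + e = 4729/2
  1296a + 216b + 36c + 6d + e = 5174
Solving the system yields a = 5, b = -6, c = 1/2, d = -5, e = 2.
So g(s) = 5s^4 - 6s^3 + (1/2)s^2 - 5s + 2.
Then g(3) = 469/2.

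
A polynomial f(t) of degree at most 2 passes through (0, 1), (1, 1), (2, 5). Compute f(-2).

13

Using the Lagrange interpolation formula with nodes 0, 1, 2:
  L_0(t) = (t - 1)(t - 2) / 2
  L_1(t) = t(t - 2) / -1
  L_2(t) = t(t - 1) / 2
Then f(t) = 1·L_0(t) + 1·L_1(t) + 5·L_2(t).
Expanding and collecting terms gives f(t) = 2t^2 - 2t + 1.
Evaluating at t = -2: f(-2) = 13.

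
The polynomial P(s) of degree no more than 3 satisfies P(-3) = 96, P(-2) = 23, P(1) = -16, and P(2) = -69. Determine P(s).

Write P(s) = as^3 + bs^2 + cs + d. Substituting each data point gives a linear system:
  -27a + 9b - 3c + d = 96
  -8a + 4b - 2c + d = 23
  a + b + c + d = -16
  8a + 4b + 2c + d = -69
Solving the system yields a = -5, b = -5, c = -3, d = -3.
So P(s) = -5s^3 - 5s^2 - 3s - 3.
Check: P(-2) = 23. ✓

P(s) = -5s^3 - 5s^2 - 3s - 3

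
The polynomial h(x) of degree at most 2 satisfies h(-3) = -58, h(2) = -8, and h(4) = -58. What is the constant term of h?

2

Write h(x) = ax^2 + bx + c. Substituting each data point gives a linear system:
  9a - 3b + c = -58
  4a + 2b + c = -8
  16a + 4b + c = -58
Solving the system yields a = -5, b = 5, c = 2.
So h(x) = -5x^2 + 5x + 2.
The constant term is 2.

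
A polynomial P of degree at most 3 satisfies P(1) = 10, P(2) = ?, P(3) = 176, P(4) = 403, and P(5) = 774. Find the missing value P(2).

57

The 4 known points determine the degree-3 polynomial uniquely.
Write P(s) = as^3 + bs^2 + cs + d. Substituting each data point gives a linear system:
  a + b + c + d = 10
  27a + 9b + 3c + d = 176
  64a + 16b + 4c + d = 403
  125a + 25b + 5c + d = 774
Solving the system yields a = 6, b = 0, c = 5, d = -1.
So P(s) = 6s^3 + 5s - 1.
Then P(2) = 57.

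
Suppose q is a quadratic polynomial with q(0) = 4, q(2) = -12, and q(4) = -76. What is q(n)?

Using the Lagrange interpolation formula with nodes 0, 2, 4:
  L_0(n) = (n - 2)(n - 4) / 8
  L_1(n) = n(n - 4) / -4
  L_2(n) = n(n - 2) / 8
Then q(n) = 4·L_0(n) - 12·L_1(n) - 76·L_2(n).
Expanding and collecting terms gives q(n) = -6n² + 4n + 4.
Check: q(4) = -76. ✓

q(n) = -6n^2 + 4n + 4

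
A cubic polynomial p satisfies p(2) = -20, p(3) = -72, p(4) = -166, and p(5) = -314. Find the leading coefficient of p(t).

Write p(t) = at^3 + bt^2 + ct + d. Substituting each data point gives a linear system:
  8a + 4b + 2c + d = -20
  27a + 9b + 3c + d = -72
  64a + 16b + 4c + d = -166
  125a + 25b + 5c + d = -314
Solving the system yields a = -2, b = -3, c = 1, d = 6.
So p(t) = -2t^3 - 3t^2 + t + 6.
The leading coefficient is -2.

-2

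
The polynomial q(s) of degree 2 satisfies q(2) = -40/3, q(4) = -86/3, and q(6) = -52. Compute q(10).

-368/3

Using the Lagrange interpolation formula with nodes 2, 4, 6:
  L_0(s) = (s - 4)(s - 6) / 8
  L_1(s) = (s - 2)(s - 6) / -4
  L_2(s) = (s - 2)(s - 4) / 8
Then q(s) = -40/3·L_0(s) - 86/3·L_1(s) - 52·L_2(s).
Expanding and collecting terms gives q(s) = -s² - (5/3)s - 6.
Evaluating at s = 10: q(10) = -368/3.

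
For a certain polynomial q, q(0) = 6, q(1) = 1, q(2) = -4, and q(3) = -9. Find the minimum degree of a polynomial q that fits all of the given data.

Forward differences of the values at u = 0, 1, 2, 3:
  q  : 6  1  -4  -9
  Δ  : -5  -5  -5
  Δ^2: 0  0
  Δ^3: 0
The first differences are constant (-5) and nonzero, while all higher differences vanish, so the minimal degree is 1.

1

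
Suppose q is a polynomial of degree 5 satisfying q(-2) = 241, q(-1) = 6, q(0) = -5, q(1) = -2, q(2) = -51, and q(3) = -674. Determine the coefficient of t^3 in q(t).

Write q(t) = at^5 + bt^4 + ct^3 + dt^2 + et + k. Substituting each data point gives a linear system:
  -32a + 16b - 8c + 4d - 2e + k = 241
  -a + b - c + d - e + k = 6
  k = -5
  a + b + c + d + e + k = -2
  32a + 16b + 8c + 4d + 2e + k = -51
  243a + 81b + 27c + 9d + 3e + k = -674
Solving the system yields a = -5, b = 6, c = 2, d = 1, e = -1, k = -5.
So q(t) = -5t^5 + 6t^4 + 2t^3 + t^2 - t - 5.
The coefficient of t^3 is 2.

2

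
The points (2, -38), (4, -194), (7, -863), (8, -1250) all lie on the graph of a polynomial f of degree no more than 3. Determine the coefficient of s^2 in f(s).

-3

Write f(s) = as^3 + bs^2 + cs + d. Substituting each data point gives a linear system:
  8a + 4b + 2c + d = -38
  64a + 16b + 4c + d = -194
  343a + 49b + 7c + d = -863
  512a + 64b + 8c + d = -1250
Solving the system yields a = -2, b = -3, c = -4, d = -2.
So f(s) = -2s^3 - 3s^2 - 4s - 2.
The coefficient of s^2 is -3.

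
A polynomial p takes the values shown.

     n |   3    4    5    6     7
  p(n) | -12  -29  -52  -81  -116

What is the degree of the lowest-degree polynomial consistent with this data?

Forward differences of the values at n = 3, 4, 5, 6, 7:
  p  : -12  -29  -52  -81  -116
  Δ  : -17  -23  -29  -35
  Δ^2: -6  -6  -6
  Δ^3: 0  0
  Δ^4: 0
The second differences are constant (-6) and nonzero, while all higher differences vanish, so the minimal degree is 2.

2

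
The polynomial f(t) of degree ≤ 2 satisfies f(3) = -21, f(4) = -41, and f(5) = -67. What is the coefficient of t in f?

1

Write f(t) = at^2 + bt + c. Substituting each data point gives a linear system:
  9a + 3b + c = -21
  16a + 4b + c = -41
  25a + 5b + c = -67
Solving the system yields a = -3, b = 1, c = 3.
So f(t) = -3t² + t + 3.
The coefficient of t is 1.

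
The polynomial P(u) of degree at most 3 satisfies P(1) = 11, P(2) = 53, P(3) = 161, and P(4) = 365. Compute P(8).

2741

Forward differences of the values at u = 1, 2, 3, 4:
  P  : 11  53  161  365
  Δ  : 42  108  204
  Δ^2: 66  96
  Δ^3: 30
The third differences are constant, confirming degree 3.
Interpolating (Newton forward form) and evaluating at u = 8 gives P(8) = 2741.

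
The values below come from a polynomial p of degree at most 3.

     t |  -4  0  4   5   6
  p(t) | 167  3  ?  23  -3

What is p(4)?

The 4 known points determine the degree-3 polynomial uniquely.
Write p(t) = at^3 + bt^2 + ct + d. Substituting each data point gives a linear system:
  -64a + 16b - 4c + d = 167
  d = 3
  125a + 25b + 5c + d = 23
  216a + 36b + 6c + d = -3
Solving the system yields a = -1, b = 6, c = -1, d = 3.
So p(t) = -t^3 + 6t^2 - t + 3.
Then p(4) = 31.

31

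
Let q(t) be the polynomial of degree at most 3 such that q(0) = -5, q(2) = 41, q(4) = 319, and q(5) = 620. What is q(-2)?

-59

Using the Lagrange interpolation formula with nodes 0, 2, 4, 5:
  L_0(t) = (t - 2)(t - 4)(t - 5) / -40
  L_1(t) = t(t - 4)(t - 5) / 12
  L_2(t) = t(t - 2)(t - 5) / -8
  L_3(t) = t(t - 2)(t - 4) / 15
Then q(t) = -5·L_0(t) + 41·L_1(t) + 319·L_2(t) + 620·L_3(t).
Expanding and collecting terms gives q(t) = 5t^3 - t^2 + 5t - 5.
Evaluating at t = -2: q(-2) = -59.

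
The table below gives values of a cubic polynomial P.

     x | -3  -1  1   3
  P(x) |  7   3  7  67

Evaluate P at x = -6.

-77

Forward differences of the values at x = -3, -1, 1, 3:
  P  : 7  3  7  67
  Δ  : -4  4  60
  Δ^2: 8  56
  Δ^3: 48
The third differences are constant, confirming degree 3.
Interpolating (Newton forward form) and evaluating at x = -6 gives P(-6) = -77.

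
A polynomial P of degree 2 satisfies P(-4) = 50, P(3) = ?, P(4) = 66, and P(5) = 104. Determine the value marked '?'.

The 3 known points determine the degree-2 polynomial uniquely.
Write P(x) = ax^2 + bx + c. Substituting each data point gives a linear system:
  16a - 4b + c = 50
  16a + 4b + c = 66
  25a + 5b + c = 104
Solving the system yields a = 4, b = 2, c = -6.
So P(x) = 4x² + 2x - 6.
Then P(3) = 36.

36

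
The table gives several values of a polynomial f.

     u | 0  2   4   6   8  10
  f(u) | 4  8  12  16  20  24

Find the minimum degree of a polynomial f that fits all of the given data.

Forward differences of the values at u = 0, 2, 4, 6, 8, 10:
  f  : 4  8  12  16  20  24
  Δ  : 4  4  4  4  4
  Δ^2: 0  0  0  0
  Δ^3: 0  0  0
  Δ^4: 0  0
  Δ^5: 0
The first differences are constant (4) and nonzero, while all higher differences vanish, so the minimal degree is 1.

1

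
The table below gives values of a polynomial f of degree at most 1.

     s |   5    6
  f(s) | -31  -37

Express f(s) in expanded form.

f(s) = -6s - 1

Write f(s) = as + b. Substituting each data point gives a linear system:
  5a + b = -31
  6a + b = -37
Solving the system yields a = -6, b = -1.
So f(s) = -6s - 1.
Check: f(6) = -37. ✓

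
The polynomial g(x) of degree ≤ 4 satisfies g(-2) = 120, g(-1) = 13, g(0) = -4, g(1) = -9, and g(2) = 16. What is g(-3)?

491

Write g(x) = ax^4 + bx^3 + cx^2 + dx + e. Substituting each data point gives a linear system:
  16a - 8b + 4c - 2d + e = 120
  a - b + c - d + e = 13
  e = -4
  a + b + c + d + e = -9
  16a + 8b + 4c + 2d + e = 16
Solving the system yields a = 4, b = -5, c = 2, d = -6, e = -4.
So g(x) = 4x^4 - 5x^3 + 2x^2 - 6x - 4.
Then g(-3) = 491.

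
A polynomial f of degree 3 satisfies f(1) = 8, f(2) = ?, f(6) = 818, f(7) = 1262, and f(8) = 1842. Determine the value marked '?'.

The 4 known points determine the degree-3 polynomial uniquely.
Write f(x) = ax^3 + bx^2 + cx + d. Substituting each data point gives a linear system:
  a + b + c + d = 8
  216a + 36b + 6c + d = 818
  343a + 49b + 7c + d = 1262
  512a + 64b + 8c + d = 1842
Solving the system yields a = 3, b = 5, c = -2, d = 2.
So f(x) = 3x³ + 5x² - 2x + 2.
Then f(2) = 42.

42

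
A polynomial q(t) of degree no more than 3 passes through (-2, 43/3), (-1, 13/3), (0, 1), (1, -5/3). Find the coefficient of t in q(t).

-2

Write q(t) = at^3 + bt^2 + ct + d. Substituting each data point gives a linear system:
  -8a + 4b - 2c + d = 43/3
  -a + b - c + d = 13/3
  d = 1
  a + b + c + d = -5/3
Solving the system yields a = -1, b = 1/3, c = -2, d = 1.
So q(t) = -t^3 + (1/3)t^2 - 2t + 1.
The coefficient of t is -2.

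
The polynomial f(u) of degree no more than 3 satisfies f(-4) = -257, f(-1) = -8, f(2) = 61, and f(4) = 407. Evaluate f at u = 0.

-5

Write f(u) = au^3 + bu^2 + cu + d. Substituting each data point gives a linear system:
  -64a + 16b - 4c + d = -257
  -a + b - c + d = -8
  8a + 4b + 2c + d = 61
  64a + 16b + 4c + d = 407
Solving the system yields a = 5, b = 5, c = 3, d = -5.
So f(u) = 5u^3 + 5u^2 + 3u - 5.
Then f(0) = -5.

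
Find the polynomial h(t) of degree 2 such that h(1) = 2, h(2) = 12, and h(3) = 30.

Using the Lagrange interpolation formula with nodes 1, 2, 3:
  L_0(t) = (t - 2)(t - 3) / 2
  L_1(t) = (t - 1)(t - 3) / -1
  L_2(t) = (t - 1)(t - 2) / 2
Then h(t) = 2·L_0(t) + 12·L_1(t) + 30·L_2(t).
Expanding and collecting terms gives h(t) = 4t^2 - 2t.
Check: h(1) = 2. ✓

h(t) = 4t^2 - 2t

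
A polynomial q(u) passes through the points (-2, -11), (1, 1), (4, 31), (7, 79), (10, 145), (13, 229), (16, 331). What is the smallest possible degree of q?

Forward differences of the values at u = -2, 1, 4, 7, 10, 13, 16:
  q  : -11  1  31  79  145  229  331
  Δ  : 12  30  48  66  84  102
  Δ^2: 18  18  18  18  18
  Δ^3: 0  0  0  0
  Δ^4: 0  0  0
  Δ^5: 0  0
  Δ^6: 0
The second differences are constant (18) and nonzero, while all higher differences vanish, so the minimal degree is 2.

2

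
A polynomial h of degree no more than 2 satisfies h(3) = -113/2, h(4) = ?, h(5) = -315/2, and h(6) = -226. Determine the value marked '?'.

The 3 known points determine the degree-2 polynomial uniquely.
Write h(t) = at^2 + bt + c. Substituting each data point gives a linear system:
  9a + 3b + c = -113/2
  25a + 5b + c = -315/2
  36a + 6b + c = -226
Solving the system yields a = -6, b = -5/2, c = 5.
So h(t) = -6t² - (5/2)t + 5.
Then h(4) = -101.

-101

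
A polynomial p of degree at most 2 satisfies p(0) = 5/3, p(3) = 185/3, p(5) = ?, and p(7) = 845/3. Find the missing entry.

455/3

The 3 known points determine the degree-2 polynomial uniquely.
Write p(u) = au^2 + bu + c. Substituting each data point gives a linear system:
  c = 5/3
  9a + 3b + c = 185/3
  49a + 7b + c = 845/3
Solving the system yields a = 5, b = 5, c = 5/3.
So p(u) = 5u^2 + 5u + 5/3.
Then p(5) = 455/3.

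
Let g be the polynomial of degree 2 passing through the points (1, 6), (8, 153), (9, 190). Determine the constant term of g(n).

1

Write g(n) = an^2 + bn + c. Substituting each data point gives a linear system:
  a + b + c = 6
  64a + 8b + c = 153
  81a + 9b + c = 190
Solving the system yields a = 2, b = 3, c = 1.
So g(n) = 2n² + 3n + 1.
The constant term is 1.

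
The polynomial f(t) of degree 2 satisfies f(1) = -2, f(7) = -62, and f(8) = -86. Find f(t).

f(t) = -2t^2 + 6t - 6

Write f(t) = at^2 + bt + c. Substituting each data point gives a linear system:
  a + b + c = -2
  49a + 7b + c = -62
  64a + 8b + c = -86
Solving the system yields a = -2, b = 6, c = -6.
So f(t) = -2t^2 + 6t - 6.
Check: f(1) = -2. ✓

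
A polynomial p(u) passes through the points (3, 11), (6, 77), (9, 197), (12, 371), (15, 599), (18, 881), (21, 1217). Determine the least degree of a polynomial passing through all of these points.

Forward differences of the values at u = 3, 6, 9, 12, 15, 18, 21:
  p  : 11  77  197  371  599  881  1217
  Δ  : 66  120  174  228  282  336
  Δ^2: 54  54  54  54  54
  Δ^3: 0  0  0  0
  Δ^4: 0  0  0
  Δ^5: 0  0
  Δ^6: 0
The second differences are constant (54) and nonzero, while all higher differences vanish, so the minimal degree is 2.

2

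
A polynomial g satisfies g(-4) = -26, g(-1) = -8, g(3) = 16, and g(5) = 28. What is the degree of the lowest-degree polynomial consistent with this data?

1

Divided differences on the nodes -4, -1, 3, 5:
  order 0: -26  -8  16  28
  order 1: 6  6  6
  order 2: 0  0
  order 3: 0
The order-1 divided differences are all 6 (nonzero) and every higher order vanishes, so the data lies on a polynomial of degree exactly 1.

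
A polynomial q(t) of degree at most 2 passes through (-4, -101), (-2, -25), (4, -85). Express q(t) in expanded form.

Write q(t) = at^2 + bt + c. Substituting each data point gives a linear system:
  16a - 4b + c = -101
  4a - 2b + c = -25
  16a + 4b + c = -85
Solving the system yields a = -6, b = 2, c = 3.
So q(t) = -6t² + 2t + 3.
Check: q(4) = -85. ✓

q(t) = -6t^2 + 2t + 3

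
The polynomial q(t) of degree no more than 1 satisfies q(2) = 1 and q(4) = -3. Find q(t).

Write q(t) = at + b. Substituting each data point gives a linear system:
  2a + b = 1
  4a + b = -3
Solving the system yields a = -2, b = 5.
So q(t) = -2t + 5.
Check: q(2) = 1. ✓

q(t) = -2t + 5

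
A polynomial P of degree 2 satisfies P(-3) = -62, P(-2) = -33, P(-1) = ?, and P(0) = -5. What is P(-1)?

On equispaced nodes a degree-2 polynomial has vanishing third forward difference, so
  - P(-3) + 3·P(-2) - 3·P(-1) + P(0) = 0.
Substituting the known values and solving for P(-1):
  -3·P(-1) = 42
  P(-1) = -14.

-14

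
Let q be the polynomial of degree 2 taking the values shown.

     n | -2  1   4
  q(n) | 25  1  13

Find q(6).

Forward differences of the values at n = -2, 1, 4:
  q  : 25  1  13
  Δ  : -24  12
  Δ^2: 36
The second differences are constant, confirming degree 2.
Interpolating (Newton forward form) and evaluating at n = 6 gives q(6) = 41.

41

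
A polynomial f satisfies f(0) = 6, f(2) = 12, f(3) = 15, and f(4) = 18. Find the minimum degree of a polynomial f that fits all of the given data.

Divided differences on the nodes 0, 2, 3, 4:
  order 0: 6  12  15  18
  order 1: 3  3  3
  order 2: 0  0
  order 3: 0
The order-1 divided differences are all 3 (nonzero) and every higher order vanishes, so the data lies on a polynomial of degree exactly 1.

1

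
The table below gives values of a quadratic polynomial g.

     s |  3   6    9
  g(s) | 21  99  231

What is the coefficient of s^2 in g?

3

Write g(s) = as^2 + bs + c. Substituting each data point gives a linear system:
  9a + 3b + c = 21
  36a + 6b + c = 99
  81a + 9b + c = 231
Solving the system yields a = 3, b = -1, c = -3.
So g(s) = 3s² - s - 3.
The leading coefficient is 3.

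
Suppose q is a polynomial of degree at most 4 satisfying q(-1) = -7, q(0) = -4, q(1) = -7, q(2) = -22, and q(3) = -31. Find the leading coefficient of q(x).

1

Write q(x) = ax^4 + bx^3 + cx^2 + dx + e. Substituting each data point gives a linear system:
  a - b + c - d + e = -7
  e = -4
  a + b + c + d + e = -7
  16a + 8b + 4c + 2d + e = -22
  81a + 27b + 9c + 3d + e = -31
Solving the system yields a = 1, b = -3, c = -4, d = 3, e = -4.
So q(x) = x⁴ - 3x³ - 4x² + 3x - 4.
The leading coefficient is 1.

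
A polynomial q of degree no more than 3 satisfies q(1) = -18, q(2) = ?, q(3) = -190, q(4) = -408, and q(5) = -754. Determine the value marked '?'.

-70

The 4 known points determine the degree-3 polynomial uniquely.
Write q(s) = as^3 + bs^2 + cs + d. Substituting each data point gives a linear system:
  a + b + c + d = -18
  27a + 9b + 3c + d = -190
  64a + 16b + 4c + d = -408
  125a + 25b + 5c + d = -754
Solving the system yields a = -5, b = -4, c = -5, d = -4.
So q(s) = -5s^3 - 4s^2 - 5s - 4.
Then q(2) = -70.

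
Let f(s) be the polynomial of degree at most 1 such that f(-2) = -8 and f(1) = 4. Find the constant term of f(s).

0

Write f(s) = as + b. Substituting each data point gives a linear system:
  -2a + b = -8
  a + b = 4
Solving the system yields a = 4, b = 0.
So f(s) = 4s.
The constant term is 0.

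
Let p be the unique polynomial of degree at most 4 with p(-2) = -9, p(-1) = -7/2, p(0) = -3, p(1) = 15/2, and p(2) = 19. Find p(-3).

Write p(x) = ax^4 + bx^3 + cx^2 + dx + e. Substituting each data point gives a linear system:
  16a - 8b + 4c - 2d + e = -9
  a - b + c - d + e = -7/2
  e = -3
  a + b + c + d + e = 15/2
  16a + 8b + 4c + 2d + e = 19
Solving the system yields a = -1, b = 1/2, c = 6, d = 5, e = -3.
So p(x) = -x^4 + (1/2)x^3 + 6x^2 + 5x - 3.
Then p(-3) = -117/2.

-117/2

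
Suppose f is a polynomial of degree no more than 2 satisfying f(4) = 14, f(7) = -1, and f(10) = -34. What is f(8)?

Write f(u) = au^2 + bu + c. Substituting each data point gives a linear system:
  16a + 4b + c = 14
  49a + 7b + c = -1
  100a + 10b + c = -34
Solving the system yields a = -1, b = 6, c = 6.
So f(u) = -u^2 + 6u + 6.
Then f(8) = -10.

-10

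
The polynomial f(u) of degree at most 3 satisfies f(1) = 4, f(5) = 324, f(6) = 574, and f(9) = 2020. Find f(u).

f(u) = 3u^3 - 2u^2 - u + 4

Write f(u) = au^3 + bu^2 + cu + d. Substituting each data point gives a linear system:
  a + b + c + d = 4
  125a + 25b + 5c + d = 324
  216a + 36b + 6c + d = 574
  729a + 81b + 9c + d = 2020
Solving the system yields a = 3, b = -2, c = -1, d = 4.
So f(u) = 3u^3 - 2u^2 - u + 4.
Check: f(9) = 2020. ✓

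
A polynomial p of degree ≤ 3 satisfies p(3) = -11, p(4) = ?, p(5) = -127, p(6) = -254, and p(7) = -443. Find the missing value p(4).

On equispaced nodes a degree-3 polynomial has vanishing fourth forward difference, so
  p(3) - 4·p(4) + 6·p(5) - 4·p(6) + p(7) = 0.
Substituting the known values and solving for p(4):
  -4·p(4) = 200
  p(4) = -50.

-50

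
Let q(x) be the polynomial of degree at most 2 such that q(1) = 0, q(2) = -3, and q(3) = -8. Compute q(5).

Forward differences of the values at x = 1, 2, 3:
  q  : 0  -3  -8
  Δ  : -3  -5
  Δ^2: -2
The second differences are constant, confirming degree 2.
Interpolating (Newton forward form) and evaluating at x = 5 gives q(5) = -24.

-24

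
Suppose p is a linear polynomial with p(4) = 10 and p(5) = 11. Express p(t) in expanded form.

Using the Lagrange interpolation formula with nodes 4, 5:
  L_0(t) = (t - 5) / -1
  L_1(t) = (t - 4) / 1
Then p(t) = 10·L_0(t) + 11·L_1(t).
Expanding and collecting terms gives p(t) = t + 6.
Check: p(4) = 10. ✓

p(t) = t + 6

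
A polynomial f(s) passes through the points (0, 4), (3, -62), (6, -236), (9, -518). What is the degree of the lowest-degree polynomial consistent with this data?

Forward differences of the values at s = 0, 3, 6, 9:
  f  : 4  -62  -236  -518
  Δ  : -66  -174  -282
  Δ^2: -108  -108
  Δ^3: 0
The second differences are constant (-108) and nonzero, while all higher differences vanish, so the minimal degree is 2.

2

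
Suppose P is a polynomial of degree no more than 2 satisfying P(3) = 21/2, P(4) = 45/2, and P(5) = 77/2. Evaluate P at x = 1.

Forward differences of the values at x = 3, 4, 5:
  P  : 21/2  45/2  77/2
  Δ  : 12  16
  Δ^2: 4
The second differences are constant, confirming degree 2.
Interpolating (Newton forward form) and evaluating at x = 1 gives P(1) = -3/2.

-3/2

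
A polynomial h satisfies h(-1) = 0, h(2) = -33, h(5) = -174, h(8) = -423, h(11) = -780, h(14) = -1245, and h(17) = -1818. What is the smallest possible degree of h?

2

Forward differences of the values at n = -1, 2, 5, 8, 11, 14, 17:
  h  : 0  -33  -174  -423  -780  -1245  -1818
  Δ  : -33  -141  -249  -357  -465  -573
  Δ^2: -108  -108  -108  -108  -108
  Δ^3: 0  0  0  0
  Δ^4: 0  0  0
  Δ^5: 0  0
  Δ^6: 0
The second differences are constant (-108) and nonzero, while all higher differences vanish, so the minimal degree is 2.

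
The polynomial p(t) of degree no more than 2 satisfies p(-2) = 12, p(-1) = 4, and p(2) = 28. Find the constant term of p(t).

4

Write p(t) = at^2 + bt + c. Substituting each data point gives a linear system:
  4a - 2b + c = 12
  a - b + c = 4
  4a + 2b + c = 28
Solving the system yields a = 4, b = 4, c = 4.
So p(t) = 4t^2 + 4t + 4.
The constant term is 4.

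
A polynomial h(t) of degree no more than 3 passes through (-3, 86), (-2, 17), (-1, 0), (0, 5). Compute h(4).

Forward differences of the values at t = -3, -2, -1, 0:
  h  : 86  17  0  5
  Δ  : -69  -17  5
  Δ^2: 52  22
  Δ^3: -30
The third differences are constant, confirming degree 3.
Interpolating (Newton forward form) and evaluating at t = 4 gives h(4) = -355.

-355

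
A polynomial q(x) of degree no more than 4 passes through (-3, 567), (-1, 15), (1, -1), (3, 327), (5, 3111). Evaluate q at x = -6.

Write q(x) = ax^4 + bx^3 + cx^2 + dx + e. Substituting each data point gives a linear system:
  81a - 27b + 9c - 3d + e = 567
  a - b + c - d + e = 15
  a + b + c + d + e = -1
  81a + 27b + 9c + 3d + e = 327
  625a + 125b + 25c + 5d + e = 3111
Solving the system yields a = 6, b = -4, c = -5, d = -4, e = 6.
So q(x) = 6x⁴ - 4x³ - 5x² - 4x + 6.
Then q(-6) = 8490.

8490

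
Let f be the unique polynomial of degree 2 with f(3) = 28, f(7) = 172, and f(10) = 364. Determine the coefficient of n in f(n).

-4

Write f(n) = an^2 + bn + c. Substituting each data point gives a linear system:
  9a + 3b + c = 28
  49a + 7b + c = 172
  100a + 10b + c = 364
Solving the system yields a = 4, b = -4, c = 4.
So f(n) = 4n² - 4n + 4.
The coefficient of n is -4.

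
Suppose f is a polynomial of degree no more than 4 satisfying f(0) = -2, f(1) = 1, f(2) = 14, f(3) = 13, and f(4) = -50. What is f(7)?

Using the Lagrange interpolation formula with nodes 0, 1, 2, 3, 4:
  L_0(s) = (s - 1)(s - 2)(s - 3)(s - 4) / 24
  L_1(s) = s(s - 2)(s - 3)(s - 4) / -6
  L_2(s) = s(s - 1)(s - 3)(s - 4) / 4
  L_3(s) = s(s - 1)(s - 2)(s - 4) / -6
  L_4(s) = s(s - 1)(s - 2)(s - 3) / 24
Then f(s) = -2·L_0(s) + 1·L_1(s) + 14·L_2(s) + 13·L_3(s) - 50·L_4(s).
Expanding and collecting terms gives f(s) = -s^4 + 2s^3 + 6s^2 - 4s - 2.
Evaluating at s = 7: f(7) = -1451.

-1451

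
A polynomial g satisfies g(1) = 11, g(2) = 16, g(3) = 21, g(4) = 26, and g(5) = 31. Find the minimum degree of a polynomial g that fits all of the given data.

Forward differences of the values at n = 1, 2, 3, 4, 5:
  g  : 11  16  21  26  31
  Δ  : 5  5  5  5
  Δ^2: 0  0  0
  Δ^3: 0  0
  Δ^4: 0
The first differences are constant (5) and nonzero, while all higher differences vanish, so the minimal degree is 1.

1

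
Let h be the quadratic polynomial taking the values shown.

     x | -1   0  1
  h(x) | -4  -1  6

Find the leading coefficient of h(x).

2

Write h(x) = ax^2 + bx + c. Substituting each data point gives a linear system:
  a - b + c = -4
  c = -1
  a + b + c = 6
Solving the system yields a = 2, b = 5, c = -1.
So h(x) = 2x^2 + 5x - 1.
The leading coefficient is 2.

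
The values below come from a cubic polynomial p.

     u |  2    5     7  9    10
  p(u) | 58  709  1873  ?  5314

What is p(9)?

3901

The 4 known points determine the degree-3 polynomial uniquely.
Write p(u) = au^3 + bu^2 + cu + d. Substituting each data point gives a linear system:
  8a + 4b + 2c + d = 58
  125a + 25b + 5c + d = 709
  343a + 49b + 7c + d = 1873
  1000a + 100b + 10c + d = 5314
Solving the system yields a = 5, b = 3, c = 1, d = 4.
So p(u) = 5u³ + 3u² + u + 4.
Then p(9) = 3901.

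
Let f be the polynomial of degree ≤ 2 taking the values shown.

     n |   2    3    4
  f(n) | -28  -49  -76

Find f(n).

Using the Lagrange interpolation formula with nodes 2, 3, 4:
  L_0(n) = (n - 3)(n - 4) / 2
  L_1(n) = (n - 2)(n - 4) / -1
  L_2(n) = (n - 2)(n - 3) / 2
Then f(n) = -28·L_0(n) - 49·L_1(n) - 76·L_2(n).
Expanding and collecting terms gives f(n) = -3n^2 - 6n - 4.
Check: f(2) = -28. ✓

f(n) = -3n^2 - 6n - 4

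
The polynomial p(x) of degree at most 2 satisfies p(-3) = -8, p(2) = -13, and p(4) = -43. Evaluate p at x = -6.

Write p(x) = ax^2 + bx + c. Substituting each data point gives a linear system:
  9a - 3b + c = -8
  4a + 2b + c = -13
  16a + 4b + c = -43
Solving the system yields a = -2, b = -3, c = 1.
So p(x) = -2x^2 - 3x + 1.
Then p(-6) = -53.

-53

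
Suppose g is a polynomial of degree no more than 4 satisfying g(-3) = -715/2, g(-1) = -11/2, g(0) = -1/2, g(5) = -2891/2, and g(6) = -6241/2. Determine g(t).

g(t) = -3t^4 + 4t^3 - 2t^2 - 4t - 1/2

Write g(t) = at^4 + bt^3 + ct^2 + dt + e. Substituting each data point gives a linear system:
  81a - 27b + 9c - 3d + e = -715/2
  a - b + c - d + e = -11/2
  e = -1/2
  625a + 125b + 25c + 5d + e = -2891/2
  1296a + 216b + 36c + 6d + e = -6241/2
Solving the system yields a = -3, b = 4, c = -2, d = -4, e = -1/2.
So g(t) = -3t⁴ + 4t³ - 2t² - 4t - 1/2.
Check: g(6) = -6241/2. ✓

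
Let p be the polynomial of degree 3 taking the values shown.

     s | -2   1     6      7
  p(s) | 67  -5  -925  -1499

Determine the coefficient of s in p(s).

Write p(s) = as^3 + bs^2 + cs + d. Substituting each data point gives a linear system:
  -8a + 4b - 2c + d = 67
  a + b + c + d = -5
  216a + 36b + 6c + d = -925
  343a + 49b + 7c + d = -1499
Solving the system yields a = -5, b = 5, c = -4, d = -1.
So p(s) = -5s^3 + 5s^2 - 4s - 1.
The coefficient of s is -4.

-4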